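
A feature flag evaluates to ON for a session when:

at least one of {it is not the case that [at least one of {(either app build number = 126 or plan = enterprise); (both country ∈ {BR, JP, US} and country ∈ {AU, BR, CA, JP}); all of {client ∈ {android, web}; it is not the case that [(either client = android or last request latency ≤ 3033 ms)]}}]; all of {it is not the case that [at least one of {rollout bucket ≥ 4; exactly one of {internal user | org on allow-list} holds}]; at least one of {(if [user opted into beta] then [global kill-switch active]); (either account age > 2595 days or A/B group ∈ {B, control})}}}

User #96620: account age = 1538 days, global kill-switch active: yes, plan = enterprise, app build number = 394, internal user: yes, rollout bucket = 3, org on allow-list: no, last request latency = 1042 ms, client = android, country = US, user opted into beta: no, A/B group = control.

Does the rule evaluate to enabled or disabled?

Disabled

Atomic conditions:
  app build number = 126: 394 == 126 is false
  plan = enterprise: enterprise == enterprise is true
  country ∈ {BR, JP, US}: US is in the set → true
  country ∈ {AU, BR, CA, JP}: US is not in the set → false
  client ∈ {android, web}: android is in the set → true
  client = android: android == android is true
  last request latency ≤ 3033 ms: 1042 ≤ 3033 is true
  rollout bucket ≥ 4: 3 ≥ 4 is false
  internal user: yes → true
  org on allow-list: no → false
  user opted into beta: no → false
  global kill-switch active: yes → true
  account age > 2595 days: 1538 > 2595 is false
  A/B group ∈ {B, control}: control is in the set → true
Combine:
[1.1.1] false OR true = true
[1.1.2] true AND false = false
[1.1.3.2.1] true OR true = true
[1.1.3.2] NOT true = false
[1.1.3] true AND false = false
[1.1] true OR false OR false = true
[1] NOT true = false
[2.1.1.2] exactly-one(true, false) = true
[2.1.1] false OR true = true
[2.1] NOT true = false
[2.2.1] false → true (antecedent false ⇒ implication holds) = true
[2.2.2] false OR true = true
[2.2] true OR true = true
[2] false AND true = false
[root] false OR false = false
Overall: false → disabled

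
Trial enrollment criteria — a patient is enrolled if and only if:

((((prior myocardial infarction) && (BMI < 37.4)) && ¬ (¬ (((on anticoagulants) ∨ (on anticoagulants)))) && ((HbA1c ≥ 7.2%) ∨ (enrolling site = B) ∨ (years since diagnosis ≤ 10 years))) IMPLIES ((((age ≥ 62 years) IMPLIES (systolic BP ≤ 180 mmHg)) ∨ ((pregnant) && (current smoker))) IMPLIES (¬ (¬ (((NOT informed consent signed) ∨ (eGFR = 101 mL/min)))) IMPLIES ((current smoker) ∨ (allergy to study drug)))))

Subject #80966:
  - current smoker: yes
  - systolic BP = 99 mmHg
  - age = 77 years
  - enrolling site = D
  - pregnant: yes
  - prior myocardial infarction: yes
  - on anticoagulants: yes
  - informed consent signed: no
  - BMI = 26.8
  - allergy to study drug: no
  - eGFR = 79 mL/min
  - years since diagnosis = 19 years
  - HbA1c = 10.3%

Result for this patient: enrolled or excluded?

Atomic conditions:
  prior myocardial infarction: yes → true
  BMI < 37.4: 26.8 < 37.4 is true
  on anticoagulants: yes → true
  HbA1c ≥ 7.2%: 10.3 ≥ 7.2 is true
  enrolling site = B: D == B is false
  years since diagnosis ≤ 10 years: 19 ≤ 10 is false
  age ≥ 62 years: 77 ≥ 62 is true
  systolic BP ≤ 180 mmHg: 99 ≤ 180 is true
  pregnant: yes → true
  current smoker: yes → true
  NOT informed consent signed: no → true
  eGFR = 101 mL/min: 79 == 101 is false
  allergy to study drug: no → false
Combine:
[1.1] true AND true = true
[1.2.1.1] true OR true = true
[1.2.1] NOT true = false
[1.2] NOT false = true
[1.3] true OR false OR false = true
[1] true AND true AND true = true
[2.1.1] true → true = true
[2.1.2] true AND true = true
[2.1] true OR true = true
[2.2.1.1.1] true OR false = true
[2.2.1.1] NOT true = false
[2.2.1] NOT false = true
[2.2.2] true OR false = true
[2.2] true → true = true
[2] true → true = true
[root] true → true = true
Overall: true → enrolled

Enrolled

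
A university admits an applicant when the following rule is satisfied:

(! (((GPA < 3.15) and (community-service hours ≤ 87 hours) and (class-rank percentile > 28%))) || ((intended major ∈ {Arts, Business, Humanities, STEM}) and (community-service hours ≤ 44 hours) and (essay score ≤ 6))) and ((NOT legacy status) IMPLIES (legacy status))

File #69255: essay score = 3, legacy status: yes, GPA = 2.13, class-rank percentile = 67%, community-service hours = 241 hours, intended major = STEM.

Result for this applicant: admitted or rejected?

Admitted

Atomic conditions:
  GPA < 3.15: 2.13 < 3.15 is true
  community-service hours ≤ 87 hours: 241 ≤ 87 is false
  class-rank percentile > 28%: 67 > 28 is true
  intended major ∈ {Arts, Business, Humanities, STEM}: STEM is in the set → true
  community-service hours ≤ 44 hours: 241 ≤ 44 is false
  essay score ≤ 6: 3 ≤ 6 is true
  NOT legacy status: yes → false
  legacy status: yes → true
Combine:
[1.1.1] true AND false AND true = false
[1.1] NOT false = true
[1.2] true AND false AND true = false
[1] true OR false = true
[2] false → true (antecedent false ⇒ implication holds) = true
[root] true AND true = true
Overall: true → admitted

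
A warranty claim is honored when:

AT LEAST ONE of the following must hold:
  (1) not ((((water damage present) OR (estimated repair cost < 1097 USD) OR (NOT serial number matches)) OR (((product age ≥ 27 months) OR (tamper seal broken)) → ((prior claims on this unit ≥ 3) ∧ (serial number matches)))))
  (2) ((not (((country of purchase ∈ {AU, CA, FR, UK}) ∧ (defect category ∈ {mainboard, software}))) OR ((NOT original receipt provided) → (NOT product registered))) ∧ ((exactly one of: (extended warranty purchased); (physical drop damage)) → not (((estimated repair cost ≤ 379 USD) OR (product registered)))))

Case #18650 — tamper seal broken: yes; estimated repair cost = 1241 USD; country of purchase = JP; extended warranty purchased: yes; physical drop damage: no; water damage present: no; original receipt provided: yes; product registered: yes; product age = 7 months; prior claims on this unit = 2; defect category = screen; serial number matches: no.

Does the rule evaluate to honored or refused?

Atomic conditions:
  water damage present: no → false
  estimated repair cost < 1097 USD: 1241 < 1097 is false
  NOT serial number matches: no → true
  product age ≥ 27 months: 7 ≥ 27 is false
  tamper seal broken: yes → true
  prior claims on this unit ≥ 3: 2 ≥ 3 is false
  serial number matches: no → false
  country of purchase ∈ {AU, CA, FR, UK}: JP is not in the set → false
  defect category ∈ {mainboard, software}: screen is not in the set → false
  NOT original receipt provided: yes → false
  NOT product registered: yes → false
  extended warranty purchased: yes → true
  physical drop damage: no → false
  estimated repair cost ≤ 379 USD: 1241 ≤ 379 is false
  product registered: yes → true
Combine:
[1.1.1] false OR false OR true = true
[1.1.2.1] false OR true = true
[1.1.2.2] false AND false = false
[1.1.2] true → false = false
[1.1] true OR false = true
[1] NOT true = false
[2.1.1.1] false AND false = false
[2.1.1] NOT false = true
[2.1.2] false → false (antecedent false ⇒ implication holds) = true
[2.1] true OR true = true
[2.2.1] exactly-one(true, false) = true
[2.2.2.1] false OR true = true
[2.2.2] NOT true = false
[2.2] true → false = false
[2] true AND false = false
[root] false OR false = false
Overall: false → refused

Refused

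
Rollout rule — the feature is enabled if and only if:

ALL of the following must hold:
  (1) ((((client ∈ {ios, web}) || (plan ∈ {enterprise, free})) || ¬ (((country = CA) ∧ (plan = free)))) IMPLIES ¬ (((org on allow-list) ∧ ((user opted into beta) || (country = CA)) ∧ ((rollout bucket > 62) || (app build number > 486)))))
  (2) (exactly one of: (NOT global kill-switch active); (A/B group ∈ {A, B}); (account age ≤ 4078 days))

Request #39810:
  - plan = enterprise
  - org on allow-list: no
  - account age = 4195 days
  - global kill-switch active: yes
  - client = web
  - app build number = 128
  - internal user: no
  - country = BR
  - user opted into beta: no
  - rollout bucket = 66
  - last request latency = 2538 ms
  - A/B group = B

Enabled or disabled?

Atomic conditions:
  client ∈ {ios, web}: web is in the set → true
  plan ∈ {enterprise, free}: enterprise is in the set → true
  country = CA: BR == CA is false
  plan = free: enterprise == free is false
  org on allow-list: no → false
  user opted into beta: no → false
  rollout bucket > 62: 66 > 62 is true
  app build number > 486: 128 > 486 is false
  NOT global kill-switch active: yes → false
  A/B group ∈ {A, B}: B is in the set → true
  account age ≤ 4078 days: 4195 ≤ 4078 is false
Combine:
[1.1.1] true OR true = true
[1.1.2.1] false AND false = false
[1.1.2] NOT false = true
[1.1] true OR true = true
[1.2.1.2] false OR false = false
[1.2.1.3] true OR false = true
[1.2.1] false AND false AND true = false
[1.2] NOT false = true
[1] true → true = true
[2] exactly-one(false, true, false) = true
[root] true AND true = true
Overall: true → enabled

Enabled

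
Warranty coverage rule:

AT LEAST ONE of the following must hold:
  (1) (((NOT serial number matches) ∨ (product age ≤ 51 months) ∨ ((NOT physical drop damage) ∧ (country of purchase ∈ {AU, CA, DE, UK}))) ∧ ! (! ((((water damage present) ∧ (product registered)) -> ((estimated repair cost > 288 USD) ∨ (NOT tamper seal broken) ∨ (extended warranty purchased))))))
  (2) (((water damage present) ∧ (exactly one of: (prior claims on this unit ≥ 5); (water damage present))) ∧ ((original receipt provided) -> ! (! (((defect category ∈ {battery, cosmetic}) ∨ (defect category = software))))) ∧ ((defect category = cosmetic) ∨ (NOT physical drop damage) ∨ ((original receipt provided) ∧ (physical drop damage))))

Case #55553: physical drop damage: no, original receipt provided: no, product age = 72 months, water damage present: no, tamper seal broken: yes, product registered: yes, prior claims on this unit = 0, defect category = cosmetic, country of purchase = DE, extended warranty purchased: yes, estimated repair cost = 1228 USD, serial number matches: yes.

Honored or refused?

Honored

Atomic conditions:
  NOT serial number matches: yes → false
  product age ≤ 51 months: 72 ≤ 51 is false
  NOT physical drop damage: no → true
  country of purchase ∈ {AU, CA, DE, UK}: DE is in the set → true
  water damage present: no → false
  product registered: yes → true
  estimated repair cost > 288 USD: 1228 > 288 is true
  NOT tamper seal broken: yes → false
  extended warranty purchased: yes → true
  prior claims on this unit ≥ 5: 0 ≥ 5 is false
  original receipt provided: no → false
  defect category ∈ {battery, cosmetic}: cosmetic is in the set → true
  defect category = software: cosmetic == software is false
  defect category = cosmetic: cosmetic == cosmetic is true
  physical drop damage: no → false
Combine:
[1.1.3] true AND true = true
[1.1] false OR false OR true = true
[1.2.1.1.1] false AND true = false
[1.2.1.1.2] true OR false OR true = true
[1.2.1.1] false → true (antecedent false ⇒ implication holds) = true
[1.2.1] NOT true = false
[1.2] NOT false = true
[1] true AND true = true
[2.1.2] exactly-one(false, false) = false
[2.1] false AND false = false
[2.2.2.1.1] true OR false = true
[2.2.2.1] NOT true = false
[2.2.2] NOT false = true
[2.2] false → true (antecedent false ⇒ implication holds) = true
[2.3.3] false AND false = false
[2.3] true OR true OR false = true
[2] false AND true AND true = false
[root] true OR false = true
Overall: true → honored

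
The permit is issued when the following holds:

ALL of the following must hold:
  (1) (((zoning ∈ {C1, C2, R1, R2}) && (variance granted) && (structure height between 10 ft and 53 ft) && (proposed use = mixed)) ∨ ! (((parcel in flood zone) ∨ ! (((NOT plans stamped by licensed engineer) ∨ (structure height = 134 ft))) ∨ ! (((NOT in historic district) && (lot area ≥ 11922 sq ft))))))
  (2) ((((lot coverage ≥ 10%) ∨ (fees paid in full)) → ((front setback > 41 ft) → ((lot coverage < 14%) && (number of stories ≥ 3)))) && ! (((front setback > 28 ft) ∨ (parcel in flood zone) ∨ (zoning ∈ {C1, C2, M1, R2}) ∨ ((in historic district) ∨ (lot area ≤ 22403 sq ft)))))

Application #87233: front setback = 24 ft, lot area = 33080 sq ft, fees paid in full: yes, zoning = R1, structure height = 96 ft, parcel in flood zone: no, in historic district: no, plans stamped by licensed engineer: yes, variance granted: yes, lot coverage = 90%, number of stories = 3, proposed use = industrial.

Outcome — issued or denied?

Denied

Atomic conditions:
  zoning ∈ {C1, C2, R1, R2}: R1 is in the set → true
  variance granted: yes → true
  structure height between 10 ft and 53 ft: 96 in [10, 53] is false
  proposed use = mixed: industrial == mixed is false
  parcel in flood zone: no → false
  NOT plans stamped by licensed engineer: yes → false
  structure height = 134 ft: 96 == 134 is false
  NOT in historic district: no → true
  lot area ≥ 11922 sq ft: 33080 ≥ 11922 is true
  lot coverage ≥ 10%: 90 ≥ 10 is true
  fees paid in full: yes → true
  front setback > 41 ft: 24 > 41 is false
  lot coverage < 14%: 90 < 14 is false
  number of stories ≥ 3: 3 ≥ 3 is true
  front setback > 28 ft: 24 > 28 is false
  zoning ∈ {C1, C2, M1, R2}: R1 is not in the set → false
  in historic district: no → false
  lot area ≤ 22403 sq ft: 33080 ≤ 22403 is false
Combine:
[1.1] true AND true AND false AND false = false
[1.2.1.2.1] false OR false = false
[1.2.1.2] NOT false = true
[1.2.1.3.1] true AND true = true
[1.2.1.3] NOT true = false
[1.2.1] false OR true OR false = true
[1.2] NOT true = false
[1] false OR false = false
[2.1.1] true OR true = true
[2.1.2.2] false AND true = false
[2.1.2] false → false (antecedent false ⇒ implication holds) = true
[2.1] true → true = true
[2.2.1.4] false OR false = false
[2.2.1] false OR false OR false OR false = false
[2.2] NOT false = true
[2] true AND true = true
[root] false AND true = false
Overall: false → denied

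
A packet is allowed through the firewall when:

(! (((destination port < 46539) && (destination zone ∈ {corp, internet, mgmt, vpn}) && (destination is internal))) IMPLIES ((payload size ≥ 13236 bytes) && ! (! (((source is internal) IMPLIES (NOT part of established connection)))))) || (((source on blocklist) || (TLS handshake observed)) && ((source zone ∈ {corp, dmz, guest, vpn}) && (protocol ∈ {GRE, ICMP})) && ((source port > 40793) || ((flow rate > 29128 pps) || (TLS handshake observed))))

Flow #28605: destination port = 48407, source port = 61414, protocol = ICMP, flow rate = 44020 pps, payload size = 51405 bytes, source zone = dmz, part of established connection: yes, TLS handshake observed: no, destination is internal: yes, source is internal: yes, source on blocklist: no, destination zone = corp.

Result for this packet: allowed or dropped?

Atomic conditions:
  destination port < 46539: 48407 < 46539 is false
  destination zone ∈ {corp, internet, mgmt, vpn}: corp is in the set → true
  destination is internal: yes → true
  payload size ≥ 13236 bytes: 51405 ≥ 13236 is true
  source is internal: yes → true
  NOT part of established connection: yes → false
  source on blocklist: no → false
  TLS handshake observed: no → false
  source zone ∈ {corp, dmz, guest, vpn}: dmz is in the set → true
  protocol ∈ {GRE, ICMP}: ICMP is in the set → true
  source port > 40793: 61414 > 40793 is true
  flow rate > 29128 pps: 44020 > 29128 is true
Combine:
[1.1.1] false AND true AND true = false
[1.1] NOT false = true
[1.2.2.1.1] true → false = false
[1.2.2.1] NOT false = true
[1.2.2] NOT true = false
[1.2] true AND false = false
[1] true → false = false
[2.1] false OR false = false
[2.2] true AND true = true
[2.3.2] true OR false = true
[2.3] true OR true = true
[2] false AND true AND true = false
[root] false OR false = false
Overall: false → dropped

Dropped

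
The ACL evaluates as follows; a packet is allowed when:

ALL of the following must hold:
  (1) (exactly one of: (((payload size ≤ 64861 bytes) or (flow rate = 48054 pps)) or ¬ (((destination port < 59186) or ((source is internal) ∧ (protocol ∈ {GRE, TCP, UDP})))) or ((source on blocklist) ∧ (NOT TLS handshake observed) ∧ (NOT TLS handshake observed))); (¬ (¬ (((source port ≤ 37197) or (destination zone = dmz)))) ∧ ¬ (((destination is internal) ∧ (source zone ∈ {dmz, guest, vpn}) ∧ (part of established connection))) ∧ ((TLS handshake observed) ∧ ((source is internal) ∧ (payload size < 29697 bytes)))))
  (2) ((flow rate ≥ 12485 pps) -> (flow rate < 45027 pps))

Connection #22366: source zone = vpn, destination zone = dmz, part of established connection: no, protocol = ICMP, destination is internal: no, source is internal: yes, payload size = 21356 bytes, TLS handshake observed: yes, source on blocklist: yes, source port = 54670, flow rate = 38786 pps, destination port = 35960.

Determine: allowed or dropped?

Dropped

Atomic conditions:
  payload size ≤ 64861 bytes: 21356 ≤ 64861 is true
  flow rate = 48054 pps: 38786 == 48054 is false
  destination port < 59186: 35960 < 59186 is true
  source is internal: yes → true
  protocol ∈ {GRE, TCP, UDP}: ICMP is not in the set → false
  source on blocklist: yes → true
  NOT TLS handshake observed: yes → false
  source port ≤ 37197: 54670 ≤ 37197 is false
  destination zone = dmz: dmz == dmz is true
  destination is internal: no → false
  source zone ∈ {dmz, guest, vpn}: vpn is in the set → true
  part of established connection: no → false
  TLS handshake observed: yes → true
  payload size < 29697 bytes: 21356 < 29697 is true
  flow rate ≥ 12485 pps: 38786 ≥ 12485 is true
  flow rate < 45027 pps: 38786 < 45027 is true
Combine:
[1.1.1] true OR false = true
[1.1.2.1.2] true AND false = false
[1.1.2.1] true OR false = true
[1.1.2] NOT true = false
[1.1.3] true AND false AND false = false
[1.1] true OR false OR false = true
[1.2.1.1.1] false OR true = true
[1.2.1.1] NOT true = false
[1.2.1] NOT false = true
[1.2.2.1] false AND true AND false = false
[1.2.2] NOT false = true
[1.2.3.2] true AND true = true
[1.2.3] true AND true = true
[1.2] true AND true AND true = true
[1] exactly-one(true, true) = false
[2] true → true = true
[root] false AND true = false
Overall: false → dropped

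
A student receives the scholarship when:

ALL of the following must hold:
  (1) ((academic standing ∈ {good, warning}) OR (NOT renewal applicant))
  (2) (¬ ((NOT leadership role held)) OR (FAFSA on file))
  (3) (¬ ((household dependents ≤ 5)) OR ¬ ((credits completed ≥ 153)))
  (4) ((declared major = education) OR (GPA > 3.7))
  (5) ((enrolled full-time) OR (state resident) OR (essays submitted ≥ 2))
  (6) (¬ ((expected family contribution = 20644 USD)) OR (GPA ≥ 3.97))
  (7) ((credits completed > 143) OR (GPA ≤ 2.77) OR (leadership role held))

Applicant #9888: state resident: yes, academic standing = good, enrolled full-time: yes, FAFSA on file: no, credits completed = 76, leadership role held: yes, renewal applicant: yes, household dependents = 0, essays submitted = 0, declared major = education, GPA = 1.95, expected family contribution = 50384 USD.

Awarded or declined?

Awarded

Atomic conditions:
  academic standing ∈ {good, warning}: good is in the set → true
  NOT renewal applicant: yes → false
  NOT leadership role held: yes → false
  FAFSA on file: no → false
  household dependents ≤ 5: 0 ≤ 5 is true
  credits completed ≥ 153: 76 ≥ 153 is false
  declared major = education: education == education is true
  GPA > 3.7: 1.95 > 3.7 is false
  enrolled full-time: yes → true
  state resident: yes → true
  essays submitted ≥ 2: 0 ≥ 2 is false
  expected family contribution = 20644 USD: 50384 == 20644 is false
  GPA ≥ 3.97: 1.95 ≥ 3.97 is false
  credits completed > 143: 76 > 143 is false
  GPA ≤ 2.77: 1.95 ≤ 2.77 is true
  leadership role held: yes → true
Combine:
[1] true OR false = true
[2.1] NOT false = true
[2] true OR false = true
[3.1] NOT true = false
[3.2] NOT false = true
[3] false OR true = true
[4] true OR false = true
[5] true OR true OR false = true
[6.1] NOT false = true
[6] true OR false = true
[7] false OR true OR true = true
[root] true AND true AND true AND true AND true AND true AND true = true
Overall: true → awarded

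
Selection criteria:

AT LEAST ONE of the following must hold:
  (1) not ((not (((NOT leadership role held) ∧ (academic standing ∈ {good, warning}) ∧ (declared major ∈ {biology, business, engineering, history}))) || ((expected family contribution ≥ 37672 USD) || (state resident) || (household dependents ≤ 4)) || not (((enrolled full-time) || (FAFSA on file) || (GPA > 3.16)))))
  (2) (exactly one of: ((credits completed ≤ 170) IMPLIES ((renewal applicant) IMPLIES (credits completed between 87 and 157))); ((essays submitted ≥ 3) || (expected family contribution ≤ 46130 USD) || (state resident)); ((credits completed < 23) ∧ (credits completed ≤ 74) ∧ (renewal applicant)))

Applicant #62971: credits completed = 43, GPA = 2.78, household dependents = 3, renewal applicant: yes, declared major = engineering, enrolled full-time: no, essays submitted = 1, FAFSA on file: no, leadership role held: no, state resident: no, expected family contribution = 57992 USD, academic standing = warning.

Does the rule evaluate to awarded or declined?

Declined

Atomic conditions:
  NOT leadership role held: no → true
  academic standing ∈ {good, warning}: warning is in the set → true
  declared major ∈ {biology, business, engineering, history}: engineering is in the set → true
  expected family contribution ≥ 37672 USD: 57992 ≥ 37672 is true
  state resident: no → false
  household dependents ≤ 4: 3 ≤ 4 is true
  enrolled full-time: no → false
  FAFSA on file: no → false
  GPA > 3.16: 2.78 > 3.16 is false
  credits completed ≤ 170: 43 ≤ 170 is true
  renewal applicant: yes → true
  credits completed between 87 and 157: 43 in [87, 157] is false
  essays submitted ≥ 3: 1 ≥ 3 is false
  expected family contribution ≤ 46130 USD: 57992 ≤ 46130 is false
  credits completed < 23: 43 < 23 is false
  credits completed ≤ 74: 43 ≤ 74 is true
Combine:
[1.1.1.1] true AND true AND true = true
[1.1.1] NOT true = false
[1.1.2] true OR false OR true = true
[1.1.3.1] false OR false OR false = false
[1.1.3] NOT false = true
[1.1] false OR true OR true = true
[1] NOT true = false
[2.1.2] true → false = false
[2.1] true → false = false
[2.2] false OR false OR false = false
[2.3] false AND true AND true = false
[2] exactly-one(false, false, false) = false
[root] false OR false = false
Overall: false → declined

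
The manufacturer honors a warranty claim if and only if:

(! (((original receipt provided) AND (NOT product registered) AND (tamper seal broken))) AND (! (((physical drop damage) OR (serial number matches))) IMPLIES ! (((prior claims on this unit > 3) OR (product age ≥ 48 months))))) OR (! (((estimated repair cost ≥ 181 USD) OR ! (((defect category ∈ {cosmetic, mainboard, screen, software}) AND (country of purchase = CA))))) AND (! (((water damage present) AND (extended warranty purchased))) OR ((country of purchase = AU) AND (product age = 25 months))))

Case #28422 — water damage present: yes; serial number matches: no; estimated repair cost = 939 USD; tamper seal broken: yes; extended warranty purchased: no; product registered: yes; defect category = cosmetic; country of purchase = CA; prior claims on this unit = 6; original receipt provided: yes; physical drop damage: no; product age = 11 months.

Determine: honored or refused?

Refused

Atomic conditions:
  original receipt provided: yes → true
  NOT product registered: yes → false
  tamper seal broken: yes → true
  physical drop damage: no → false
  serial number matches: no → false
  prior claims on this unit > 3: 6 > 3 is true
  product age ≥ 48 months: 11 ≥ 48 is false
  estimated repair cost ≥ 181 USD: 939 ≥ 181 is true
  defect category ∈ {cosmetic, mainboard, screen, software}: cosmetic is in the set → true
  country of purchase = CA: CA == CA is true
  water damage present: yes → true
  extended warranty purchased: no → false
  country of purchase = AU: CA == AU is false
  product age = 25 months: 11 == 25 is false
Combine:
[1.1.1] true AND false AND true = false
[1.1] NOT false = true
[1.2.1.1] false OR false = false
[1.2.1] NOT false = true
[1.2.2.1] true OR false = true
[1.2.2] NOT true = false
[1.2] true → false = false
[1] true AND false = false
[2.1.1.2.1] true AND true = true
[2.1.1.2] NOT true = false
[2.1.1] true OR false = true
[2.1] NOT true = false
[2.2.1.1] true AND false = false
[2.2.1] NOT false = true
[2.2.2] false AND false = false
[2.2] true OR false = true
[2] false AND true = false
[root] false OR false = false
Overall: false → refused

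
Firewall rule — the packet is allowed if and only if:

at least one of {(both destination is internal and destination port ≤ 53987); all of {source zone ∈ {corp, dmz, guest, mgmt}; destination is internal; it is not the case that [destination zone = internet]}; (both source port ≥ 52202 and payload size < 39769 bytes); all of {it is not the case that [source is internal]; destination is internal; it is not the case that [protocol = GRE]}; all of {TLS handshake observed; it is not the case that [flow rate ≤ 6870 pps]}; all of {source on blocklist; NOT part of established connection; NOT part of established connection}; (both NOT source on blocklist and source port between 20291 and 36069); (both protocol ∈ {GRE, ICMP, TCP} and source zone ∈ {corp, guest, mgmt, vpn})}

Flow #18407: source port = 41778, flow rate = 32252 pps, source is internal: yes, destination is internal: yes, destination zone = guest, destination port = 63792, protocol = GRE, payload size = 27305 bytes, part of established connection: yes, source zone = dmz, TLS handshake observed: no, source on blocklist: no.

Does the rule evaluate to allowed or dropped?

Atomic conditions:
  destination is internal: yes → true
  destination port ≤ 53987: 63792 ≤ 53987 is false
  source zone ∈ {corp, dmz, guest, mgmt}: dmz is in the set → true
  destination zone = internet: guest == internet is false
  source port ≥ 52202: 41778 ≥ 52202 is false
  payload size < 39769 bytes: 27305 < 39769 is true
  source is internal: yes → true
  protocol = GRE: GRE == GRE is true
  TLS handshake observed: no → false
  flow rate ≤ 6870 pps: 32252 ≤ 6870 is false
  source on blocklist: no → false
  NOT part of established connection: yes → false
  NOT source on blocklist: no → true
  source port between 20291 and 36069: 41778 in [20291, 36069] is false
  protocol ∈ {GRE, ICMP, TCP}: GRE is in the set → true
  source zone ∈ {corp, guest, mgmt, vpn}: dmz is not in the set → false
Combine:
[1] true AND false = false
[2.3] NOT false = true
[2] true AND true AND true = true
[3] false AND true = false
[4.1] NOT true = false
[4.3] NOT true = false
[4] false AND true AND false = false
[5.2] NOT false = true
[5] false AND true = false
[6] false AND false AND false = false
[7] true AND false = false
[8] true AND false = false
[root] false OR true OR false OR false OR false OR false OR false OR false = true
Overall: true → allowed

Allowed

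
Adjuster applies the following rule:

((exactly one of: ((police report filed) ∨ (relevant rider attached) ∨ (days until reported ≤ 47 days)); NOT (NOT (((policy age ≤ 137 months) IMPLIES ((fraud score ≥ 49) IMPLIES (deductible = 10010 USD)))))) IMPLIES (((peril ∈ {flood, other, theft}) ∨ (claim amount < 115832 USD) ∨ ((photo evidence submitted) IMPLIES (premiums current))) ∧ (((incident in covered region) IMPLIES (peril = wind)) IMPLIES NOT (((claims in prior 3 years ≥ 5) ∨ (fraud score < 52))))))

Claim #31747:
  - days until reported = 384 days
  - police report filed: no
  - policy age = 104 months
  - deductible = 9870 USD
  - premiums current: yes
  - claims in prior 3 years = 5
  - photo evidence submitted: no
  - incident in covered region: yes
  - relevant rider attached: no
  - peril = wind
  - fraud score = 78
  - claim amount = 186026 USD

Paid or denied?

Atomic conditions:
  police report filed: no → false
  relevant rider attached: no → false
  days until reported ≤ 47 days: 384 ≤ 47 is false
  policy age ≤ 137 months: 104 ≤ 137 is true
  fraud score ≥ 49: 78 ≥ 49 is true
  deductible = 10010 USD: 9870 == 10010 is false
  peril ∈ {flood, other, theft}: wind is not in the set → false
  claim amount < 115832 USD: 186026 < 115832 is false
  photo evidence submitted: no → false
  premiums current: yes → true
  incident in covered region: yes → true
  peril = wind: wind == wind is true
  claims in prior 3 years ≥ 5: 5 ≥ 5 is true
  fraud score < 52: 78 < 52 is false
Combine:
[1.1] false OR false OR false = false
[1.2.1.1.2] true → false = false
[1.2.1.1] true → false = false
[1.2.1] NOT false = true
[1.2] NOT true = false
[1] exactly-one(false, false) = false
[2.1.3] false → true (antecedent false ⇒ implication holds) = true
[2.1] false OR false OR true = true
[2.2.1] true → true = true
[2.2.2.1] true OR false = true
[2.2.2] NOT true = false
[2.2] true → false = false
[2] true AND false = false
[root] false → false (antecedent false ⇒ implication holds) = true
Overall: true → paid

Paid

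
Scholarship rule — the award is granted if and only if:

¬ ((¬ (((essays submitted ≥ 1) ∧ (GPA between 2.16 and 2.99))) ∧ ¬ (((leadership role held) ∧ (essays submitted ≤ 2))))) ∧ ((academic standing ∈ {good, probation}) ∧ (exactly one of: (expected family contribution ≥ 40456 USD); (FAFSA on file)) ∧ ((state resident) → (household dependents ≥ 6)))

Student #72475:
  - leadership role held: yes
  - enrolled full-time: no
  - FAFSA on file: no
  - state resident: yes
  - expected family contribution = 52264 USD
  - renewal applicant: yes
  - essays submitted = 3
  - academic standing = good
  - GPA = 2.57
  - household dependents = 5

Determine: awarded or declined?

Atomic conditions:
  essays submitted ≥ 1: 3 ≥ 1 is true
  GPA between 2.16 and 2.99: 2.57 in [2.16, 2.99] is true
  leadership role held: yes → true
  essays submitted ≤ 2: 3 ≤ 2 is false
  academic standing ∈ {good, probation}: good is in the set → true
  expected family contribution ≥ 40456 USD: 52264 ≥ 40456 is true
  FAFSA on file: no → false
  state resident: yes → true
  household dependents ≥ 6: 5 ≥ 6 is false
Combine:
[1.1.1.1] true AND true = true
[1.1.1] NOT true = false
[1.1.2.1] true AND false = false
[1.1.2] NOT false = true
[1.1] false AND true = false
[1] NOT false = true
[2.2] exactly-one(true, false) = true
[2.3] true → false = false
[2] true AND true AND false = false
[root] true AND false = false
Overall: false → declined

Declined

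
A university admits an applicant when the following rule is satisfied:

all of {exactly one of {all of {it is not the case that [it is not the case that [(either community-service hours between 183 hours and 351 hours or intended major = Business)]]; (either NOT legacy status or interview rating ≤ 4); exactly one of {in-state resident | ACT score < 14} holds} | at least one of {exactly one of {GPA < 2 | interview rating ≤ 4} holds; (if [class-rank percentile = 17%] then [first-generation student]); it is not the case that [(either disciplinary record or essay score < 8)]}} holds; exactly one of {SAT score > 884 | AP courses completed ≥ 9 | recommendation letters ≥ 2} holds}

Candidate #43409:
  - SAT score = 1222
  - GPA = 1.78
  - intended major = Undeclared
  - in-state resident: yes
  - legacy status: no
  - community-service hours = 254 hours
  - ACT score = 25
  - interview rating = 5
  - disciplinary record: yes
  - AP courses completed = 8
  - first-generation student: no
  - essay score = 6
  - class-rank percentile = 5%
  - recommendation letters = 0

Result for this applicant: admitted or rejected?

Atomic conditions:
  community-service hours between 183 hours and 351 hours: 254 in [183, 351] is true
  intended major = Business: Undeclared == Business is false
  NOT legacy status: no → true
  interview rating ≤ 4: 5 ≤ 4 is false
  in-state resident: yes → true
  ACT score < 14: 25 < 14 is false
  GPA < 2: 1.78 < 2 is true
  class-rank percentile = 17%: 5 == 17 is false
  first-generation student: no → false
  disciplinary record: yes → true
  essay score < 8: 6 < 8 is true
  SAT score > 884: 1222 > 884 is true
  AP courses completed ≥ 9: 8 ≥ 9 is false
  recommendation letters ≥ 2: 0 ≥ 2 is false
Combine:
[1.1.1.1.1] true OR false = true
[1.1.1.1] NOT true = false
[1.1.1] NOT false = true
[1.1.2] true OR false = true
[1.1.3] exactly-one(true, false) = true
[1.1] true AND true AND true = true
[1.2.1] exactly-one(true, false) = true
[1.2.2] false → false (antecedent false ⇒ implication holds) = true
[1.2.3.1] true OR true = true
[1.2.3] NOT true = false
[1.2] true OR true OR false = true
[1] exactly-one(true, true) = false
[2] exactly-one(true, false, false) = true
[root] false AND true = false
Overall: false → rejected

Rejected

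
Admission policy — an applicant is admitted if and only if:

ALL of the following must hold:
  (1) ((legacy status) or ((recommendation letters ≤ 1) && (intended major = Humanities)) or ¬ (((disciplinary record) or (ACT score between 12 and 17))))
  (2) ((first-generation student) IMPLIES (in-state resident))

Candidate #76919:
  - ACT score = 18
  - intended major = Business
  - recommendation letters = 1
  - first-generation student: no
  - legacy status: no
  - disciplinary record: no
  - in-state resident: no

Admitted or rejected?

Atomic conditions:
  legacy status: no → false
  recommendation letters ≤ 1: 1 ≤ 1 is true
  intended major = Humanities: Business == Humanities is false
  disciplinary record: no → false
  ACT score between 12 and 17: 18 in [12, 17] is false
  first-generation student: no → false
  in-state resident: no → false
Combine:
[1.2] true AND false = false
[1.3.1] false OR false = false
[1.3] NOT false = true
[1] false OR false OR true = true
[2] false → false (antecedent false ⇒ implication holds) = true
[root] true AND true = true
Overall: true → admitted

Admitted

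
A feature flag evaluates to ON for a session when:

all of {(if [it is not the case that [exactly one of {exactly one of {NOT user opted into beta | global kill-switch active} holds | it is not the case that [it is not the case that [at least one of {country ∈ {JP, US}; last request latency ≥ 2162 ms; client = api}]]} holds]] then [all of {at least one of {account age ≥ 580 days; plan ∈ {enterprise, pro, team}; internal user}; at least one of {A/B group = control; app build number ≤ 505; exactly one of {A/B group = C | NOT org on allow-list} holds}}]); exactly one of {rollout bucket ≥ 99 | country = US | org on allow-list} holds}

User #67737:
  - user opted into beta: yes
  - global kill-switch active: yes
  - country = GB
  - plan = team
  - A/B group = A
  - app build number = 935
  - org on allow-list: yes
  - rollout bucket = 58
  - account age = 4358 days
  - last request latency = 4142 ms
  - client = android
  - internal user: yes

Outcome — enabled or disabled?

Atomic conditions:
  NOT user opted into beta: yes → false
  global kill-switch active: yes → true
  country ∈ {JP, US}: GB is not in the set → false
  last request latency ≥ 2162 ms: 4142 ≥ 2162 is true
  client = api: android == api is false
  account age ≥ 580 days: 4358 ≥ 580 is true
  plan ∈ {enterprise, pro, team}: team is in the set → true
  internal user: yes → true
  A/B group = control: A == control is false
  app build number ≤ 505: 935 ≤ 505 is false
  A/B group = C: A == C is false
  NOT org on allow-list: yes → false
  rollout bucket ≥ 99: 58 ≥ 99 is false
  country = US: GB == US is false
  org on allow-list: yes → true
Combine:
[1.1.1.1] exactly-one(false, true) = true
[1.1.1.2.1.1] false OR true OR false = true
[1.1.1.2.1] NOT true = false
[1.1.1.2] NOT false = true
[1.1.1] exactly-one(true, true) = false
[1.1] NOT false = true
[1.2.1] true OR true OR true = true
[1.2.2.3] exactly-one(false, false) = false
[1.2.2] false OR false OR false = false
[1.2] true AND false = false
[1] true → false = false
[2] exactly-one(false, false, true) = true
[root] false AND true = false
Overall: false → disabled

Disabled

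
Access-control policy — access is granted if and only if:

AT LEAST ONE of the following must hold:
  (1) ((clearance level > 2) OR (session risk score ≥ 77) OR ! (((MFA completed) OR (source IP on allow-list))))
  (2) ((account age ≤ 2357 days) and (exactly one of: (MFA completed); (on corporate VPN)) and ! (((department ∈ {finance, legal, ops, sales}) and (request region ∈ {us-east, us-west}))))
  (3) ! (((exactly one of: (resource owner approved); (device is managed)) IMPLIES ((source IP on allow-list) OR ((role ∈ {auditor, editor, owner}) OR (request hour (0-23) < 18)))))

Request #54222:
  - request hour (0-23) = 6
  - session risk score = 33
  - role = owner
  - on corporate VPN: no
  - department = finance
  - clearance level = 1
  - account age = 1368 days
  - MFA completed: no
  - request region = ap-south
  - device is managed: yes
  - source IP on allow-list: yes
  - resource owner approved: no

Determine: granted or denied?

Denied

Atomic conditions:
  clearance level > 2: 1 > 2 is false
  session risk score ≥ 77: 33 ≥ 77 is false
  MFA completed: no → false
  source IP on allow-list: yes → true
  account age ≤ 2357 days: 1368 ≤ 2357 is true
  on corporate VPN: no → false
  department ∈ {finance, legal, ops, sales}: finance is in the set → true
  request region ∈ {us-east, us-west}: ap-south is not in the set → false
  resource owner approved: no → false
  device is managed: yes → true
  role ∈ {auditor, editor, owner}: owner is in the set → true
  request hour (0-23) < 18: 6 < 18 is true
Combine:
[1.3.1] false OR true = true
[1.3] NOT true = false
[1] false OR false OR false = false
[2.2] exactly-one(false, false) = false
[2.3.1] true AND false = false
[2.3] NOT false = true
[2] true AND false AND true = false
[3.1.1] exactly-one(false, true) = true
[3.1.2.2] true OR true = true
[3.1.2] true OR true = true
[3.1] true → true = true
[3] NOT true = false
[root] false OR false OR false = false
Overall: false → denied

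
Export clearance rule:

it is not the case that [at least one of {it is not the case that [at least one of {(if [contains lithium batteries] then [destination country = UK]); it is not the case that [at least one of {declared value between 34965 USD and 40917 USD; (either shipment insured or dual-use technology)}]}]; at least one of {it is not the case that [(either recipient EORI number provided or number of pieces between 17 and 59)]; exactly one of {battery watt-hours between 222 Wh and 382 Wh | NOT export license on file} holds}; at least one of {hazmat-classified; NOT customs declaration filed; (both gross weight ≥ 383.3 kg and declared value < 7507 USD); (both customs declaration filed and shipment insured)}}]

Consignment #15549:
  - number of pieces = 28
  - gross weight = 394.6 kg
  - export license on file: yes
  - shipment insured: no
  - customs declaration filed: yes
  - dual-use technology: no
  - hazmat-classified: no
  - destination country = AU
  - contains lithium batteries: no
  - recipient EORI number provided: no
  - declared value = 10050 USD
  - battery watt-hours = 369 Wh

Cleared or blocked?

Atomic conditions:
  contains lithium batteries: no → false
  destination country = UK: AU == UK is false
  declared value between 34965 USD and 40917 USD: 10050 in [34965, 40917] is false
  shipment insured: no → false
  dual-use technology: no → false
  recipient EORI number provided: no → false
  number of pieces between 17 and 59: 28 in [17, 59] is true
  battery watt-hours between 222 Wh and 382 Wh: 369 in [222, 382] is true
  NOT export license on file: yes → false
  hazmat-classified: no → false
  NOT customs declaration filed: yes → false
  gross weight ≥ 383.3 kg: 394.6 ≥ 383.3 is true
  declared value < 7507 USD: 10050 < 7507 is false
  customs declaration filed: yes → true
Combine:
[1.1.1.1] false → false (antecedent false ⇒ implication holds) = true
[1.1.1.2.1.2] false OR false = false
[1.1.1.2.1] false OR false = false
[1.1.1.2] NOT false = true
[1.1.1] true OR true = true
[1.1] NOT true = false
[1.2.1.1] false OR true = true
[1.2.1] NOT true = false
[1.2.2] exactly-one(true, false) = true
[1.2] false OR true = true
[1.3.3] true AND false = false
[1.3.4] true AND false = false
[1.3] false OR false OR false OR false = false
[1] false OR true OR false = true
[root] NOT true = false
Overall: false → blocked

Blocked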